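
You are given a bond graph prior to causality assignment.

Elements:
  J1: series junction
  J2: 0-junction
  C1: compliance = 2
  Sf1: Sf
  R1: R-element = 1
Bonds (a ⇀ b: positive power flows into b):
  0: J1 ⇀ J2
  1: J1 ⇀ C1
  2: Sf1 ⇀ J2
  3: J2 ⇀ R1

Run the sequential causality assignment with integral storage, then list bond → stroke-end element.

b2 |Sf1  (Sf1 fixes flow; stroke at Sf1)
b1 |J1  (C1: C, integral causality)
b0 |J2  (J1: last free bond brings flow in)
b3 |R1  (common-e at J2 fixed by 0)

bond 0 stroke at J2
bond 1 stroke at J1
bond 2 stroke at Sf1
bond 3 stroke at R1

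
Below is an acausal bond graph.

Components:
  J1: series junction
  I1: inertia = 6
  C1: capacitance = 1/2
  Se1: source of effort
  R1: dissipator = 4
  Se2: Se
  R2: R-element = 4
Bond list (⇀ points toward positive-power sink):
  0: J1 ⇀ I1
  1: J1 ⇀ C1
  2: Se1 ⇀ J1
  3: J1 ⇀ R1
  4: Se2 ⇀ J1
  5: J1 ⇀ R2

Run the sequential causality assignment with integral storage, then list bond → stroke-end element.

b2 |J1  (source Se1 imposes e)
b4 |J1  (Se2: effort source, stroke at far end)
b0 |I1  (I1 outputs flow p/I1)
b1 |J1  (1-jn J1 has f-setter on 0)
b3 |J1  (J1 flow already set via bond 0)
b5 |J1  (1-jn J1 has f-setter on 0)

b0 |I1
b1 |J1
b2 |J1
b3 |J1
b4 |J1
b5 |J1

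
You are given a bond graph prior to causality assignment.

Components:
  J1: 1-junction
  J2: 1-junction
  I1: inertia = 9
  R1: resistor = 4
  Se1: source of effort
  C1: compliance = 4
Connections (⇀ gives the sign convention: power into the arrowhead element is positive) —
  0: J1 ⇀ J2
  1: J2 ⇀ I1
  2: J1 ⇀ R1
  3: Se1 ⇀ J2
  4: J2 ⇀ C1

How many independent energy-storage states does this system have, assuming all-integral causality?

2  (C1, I1 all integral)

β3 stroke→J2  (source Se1 imposes e)
β1 stroke→I1  (I1 outputs flow p/I1)
β0 stroke→J2  (J2 flow already set via bond 1)
β4 stroke→J2  (1-jn J2 has f-setter on 1)
β2 stroke→J1  (J1 flow already set via bond 0)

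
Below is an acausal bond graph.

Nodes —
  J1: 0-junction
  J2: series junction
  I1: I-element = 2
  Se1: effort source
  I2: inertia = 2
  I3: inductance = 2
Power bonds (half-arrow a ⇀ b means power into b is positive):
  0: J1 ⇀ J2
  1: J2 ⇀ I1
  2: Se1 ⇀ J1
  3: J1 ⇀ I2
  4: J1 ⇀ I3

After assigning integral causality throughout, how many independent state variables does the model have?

β2 stroke→J1  (source Se1 imposes e)
β0 stroke→J2  (common-e at J1 fixed by 2)
β3 stroke→I2  (common-e at J1 fixed by 2)
β4 stroke→I3  (J1: bond 2 brought effort, rest push out)
β1 stroke→I1  (J2: last free bond brings flow in)

3  (I1, I2, I3 all integral)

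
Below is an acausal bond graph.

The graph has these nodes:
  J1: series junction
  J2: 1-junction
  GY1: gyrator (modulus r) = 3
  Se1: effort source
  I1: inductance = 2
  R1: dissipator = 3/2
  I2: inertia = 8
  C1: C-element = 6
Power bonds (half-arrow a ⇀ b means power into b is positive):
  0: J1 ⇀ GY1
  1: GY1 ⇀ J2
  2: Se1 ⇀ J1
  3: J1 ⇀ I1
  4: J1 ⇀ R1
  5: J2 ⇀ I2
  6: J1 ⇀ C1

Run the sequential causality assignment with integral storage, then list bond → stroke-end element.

β2 stroke at J1  (Se1 fixes effort; stroke away)
β3 stroke at I1  (I1: I, integral causality)
β0 stroke at J1  (common-f at J1 fixed by 3)
β4 stroke at J1  (J1: bond 3 brought flow, rest push out)
β6 stroke at J1  (common-f at J1 fixed by 3)
β1 stroke at J2  (GY1: gyrator matches bond 0)
β5 stroke at I2  (J2 needs exactly one f-in)

b0 →J1
b1 →J2
b2 →J1
b3 →I1
b4 →J1
b5 →I2
b6 →J1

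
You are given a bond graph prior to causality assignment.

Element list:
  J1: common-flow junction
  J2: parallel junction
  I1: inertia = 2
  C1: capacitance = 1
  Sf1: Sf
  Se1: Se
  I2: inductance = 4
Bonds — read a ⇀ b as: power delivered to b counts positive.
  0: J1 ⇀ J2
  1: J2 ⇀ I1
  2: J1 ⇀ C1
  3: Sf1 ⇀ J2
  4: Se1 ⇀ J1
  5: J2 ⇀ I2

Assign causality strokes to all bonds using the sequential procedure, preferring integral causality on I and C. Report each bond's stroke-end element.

#3 →Sf1  (Sf1: flow source, stroke at near end)
#4 →J1  (Se1: effort source, stroke at far end)
#1 →I1  (I1: I, integral causality)
#2 →J1  (C1 integral (e out))
#0 →J2  (J1 needs exactly one f-in)
#5 →I2  (J2 effort already set via bond 0)

#0 →J2
#1 →I1
#2 →J1
#3 →Sf1
#4 →J1
#5 →I2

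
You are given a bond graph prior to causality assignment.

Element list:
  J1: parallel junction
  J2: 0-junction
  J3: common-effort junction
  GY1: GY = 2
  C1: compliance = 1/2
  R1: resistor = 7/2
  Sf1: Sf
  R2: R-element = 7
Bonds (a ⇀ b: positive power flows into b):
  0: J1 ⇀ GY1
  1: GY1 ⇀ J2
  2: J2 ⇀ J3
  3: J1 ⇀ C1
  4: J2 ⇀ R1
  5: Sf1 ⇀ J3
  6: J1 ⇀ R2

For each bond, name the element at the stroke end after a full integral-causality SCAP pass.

#5 |Sf1  (Sf1 fixes flow; stroke at Sf1)
#2 |J3  (only one effort-in slot at J3)
#3 |J1  (prefer integral on C1)
#0 |GY1  (J1 effort already set via bond 3)
#6 |R2  (J1: bond 3 brought effort, rest push out)
#1 |GY1  (GY1: gyrator matches bond 0)
#4 |J2  (closing 0-jn rule on J2)

β0 stroke→GY1
β1 stroke→GY1
β2 stroke→J3
β3 stroke→J1
β4 stroke→J2
β5 stroke→Sf1
β6 stroke→R2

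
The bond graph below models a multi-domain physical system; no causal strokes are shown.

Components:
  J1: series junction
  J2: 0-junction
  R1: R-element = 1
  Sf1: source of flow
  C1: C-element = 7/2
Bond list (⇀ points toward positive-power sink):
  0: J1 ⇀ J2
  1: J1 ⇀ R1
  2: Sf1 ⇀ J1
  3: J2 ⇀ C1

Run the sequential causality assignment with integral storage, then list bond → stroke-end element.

b0 stroke at J1
b1 stroke at J1
b2 stroke at Sf1
b3 stroke at J2

β2 stroke at Sf1  (source Sf1 imposes f)
β0 stroke at J1  (J1: bond 2 brought flow, rest push out)
β1 stroke at J1  (J1 flow already set via bond 2)
β3 stroke at J2  (J2 needs exactly one e-in)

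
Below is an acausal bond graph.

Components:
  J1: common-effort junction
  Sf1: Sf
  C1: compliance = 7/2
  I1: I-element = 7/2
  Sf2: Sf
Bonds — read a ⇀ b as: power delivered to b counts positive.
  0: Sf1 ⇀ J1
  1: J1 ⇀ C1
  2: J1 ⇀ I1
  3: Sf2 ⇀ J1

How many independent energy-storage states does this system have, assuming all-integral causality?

2  (C1, I1 all integral)

β0 →Sf1  (Sf1 fixes flow; stroke at Sf1)
β3 →Sf2  (Sf2 (Sf) sets flow on bond)
β1 →J1  (C1 outputs effort q/C1)
β2 →I1  (J1 effort already set via bond 1)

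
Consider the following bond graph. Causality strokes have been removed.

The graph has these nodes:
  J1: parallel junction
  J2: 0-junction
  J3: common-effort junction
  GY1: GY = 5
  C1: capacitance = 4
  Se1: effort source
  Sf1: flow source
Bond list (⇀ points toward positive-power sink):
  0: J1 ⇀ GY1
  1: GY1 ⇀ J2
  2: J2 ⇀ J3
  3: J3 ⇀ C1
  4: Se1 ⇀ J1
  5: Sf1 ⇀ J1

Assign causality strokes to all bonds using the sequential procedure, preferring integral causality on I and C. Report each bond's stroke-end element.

#4 |J1  (source Se1 imposes e)
#5 |Sf1  (Sf1: flow source, stroke at near end)
#0 |GY1  (0-jn J1 has e-setter on 4)
#1 |GY1  (through GY1, causality inverts; strokes same side of GY1)
#2 |J2  (J2: last free bond brings effort in)
#3 |J3  (J3: last free bond brings effort in)

β0 |GY1
β1 |GY1
β2 |J2
β3 |J3
β4 |J1
β5 |Sf1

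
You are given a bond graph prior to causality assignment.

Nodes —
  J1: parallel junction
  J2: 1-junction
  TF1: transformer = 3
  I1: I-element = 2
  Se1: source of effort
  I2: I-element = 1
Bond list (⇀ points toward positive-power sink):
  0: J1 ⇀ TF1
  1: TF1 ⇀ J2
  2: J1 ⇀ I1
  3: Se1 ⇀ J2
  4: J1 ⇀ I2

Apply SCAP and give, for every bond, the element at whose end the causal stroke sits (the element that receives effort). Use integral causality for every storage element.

bond 0 →J1
bond 1 →TF1
bond 2 →I1
bond 3 →J2
bond 4 →I2

β3 |J2  (Se1 fixes effort; stroke away)
β1 |TF1  (closing 1-jn rule on J2)
β0 |J1  (TF TF1: opposite of bond 1)
β2 |I1  (J1: bond 0 brought effort, rest push out)
β4 |I2  (J1 effort already set via bond 0)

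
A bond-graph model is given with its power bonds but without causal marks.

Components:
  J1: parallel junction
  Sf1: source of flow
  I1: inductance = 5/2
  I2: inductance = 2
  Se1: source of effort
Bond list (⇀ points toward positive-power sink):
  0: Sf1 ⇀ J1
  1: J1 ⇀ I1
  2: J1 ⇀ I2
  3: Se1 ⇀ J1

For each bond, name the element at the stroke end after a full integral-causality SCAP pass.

bond 0 stroke at Sf1
bond 1 stroke at I1
bond 2 stroke at I2
bond 3 stroke at J1

b0 stroke at Sf1  (Sf1: flow source, stroke at near end)
b3 stroke at J1  (Se1: effort source, stroke at far end)
b1 stroke at I1  (common-e at J1 fixed by 3)
b2 stroke at I2  (J1: bond 3 brought effort, rest push out)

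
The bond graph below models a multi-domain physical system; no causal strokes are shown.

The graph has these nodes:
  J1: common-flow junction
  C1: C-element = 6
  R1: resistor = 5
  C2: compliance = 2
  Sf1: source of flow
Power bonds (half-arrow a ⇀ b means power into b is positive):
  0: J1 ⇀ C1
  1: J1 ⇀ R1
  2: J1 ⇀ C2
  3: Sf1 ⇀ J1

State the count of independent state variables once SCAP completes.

2  (C1, C2 all integral)

#3 |Sf1  (source Sf1 imposes f)
#0 |J1  (J1 flow already set via bond 3)
#1 |J1  (J1: bond 3 brought flow, rest push out)
#2 |J1  (J1 flow already set via bond 3)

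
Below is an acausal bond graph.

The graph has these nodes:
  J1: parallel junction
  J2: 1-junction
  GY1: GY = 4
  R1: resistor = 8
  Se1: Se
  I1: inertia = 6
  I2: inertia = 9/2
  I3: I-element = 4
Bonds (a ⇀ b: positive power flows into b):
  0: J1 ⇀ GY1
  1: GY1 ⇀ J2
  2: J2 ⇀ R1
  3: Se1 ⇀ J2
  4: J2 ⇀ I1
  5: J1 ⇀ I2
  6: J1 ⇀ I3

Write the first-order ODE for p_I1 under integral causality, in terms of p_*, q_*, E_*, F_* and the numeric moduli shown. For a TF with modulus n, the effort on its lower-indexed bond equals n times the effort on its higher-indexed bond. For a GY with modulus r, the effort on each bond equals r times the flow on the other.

β3 →J2  (Se1: effort source, stroke at far end)
β4 →I1  (I1: I, integral causality)
β1 →J2  (1-jn J2 has f-setter on 4)
β2 →J2  (1-jn J2 has f-setter on 4)
β0 →J1  (through GY1, causality inverts; strokes same side of GY1)
β5 →I2  (J1 effort already set via bond 0)
β6 →I3  (J1 effort already set via bond 0)

dp_I1/dt = E_Se1 - 4*p_I1/3 - 8*p_I2/9 - p_I3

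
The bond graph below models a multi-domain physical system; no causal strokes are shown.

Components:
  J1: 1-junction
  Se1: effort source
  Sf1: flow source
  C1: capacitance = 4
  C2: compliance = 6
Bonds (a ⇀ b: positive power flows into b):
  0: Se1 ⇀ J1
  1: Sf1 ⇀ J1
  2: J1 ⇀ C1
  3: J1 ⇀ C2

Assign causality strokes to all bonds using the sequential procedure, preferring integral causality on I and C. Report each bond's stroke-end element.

b0 stroke at J1
b1 stroke at Sf1
b2 stroke at J1
b3 stroke at J1

β0 stroke at J1  (source Se1 imposes e)
β1 stroke at Sf1  (source Sf1 imposes f)
β2 stroke at J1  (common-f at J1 fixed by 1)
β3 stroke at J1  (common-f at J1 fixed by 1)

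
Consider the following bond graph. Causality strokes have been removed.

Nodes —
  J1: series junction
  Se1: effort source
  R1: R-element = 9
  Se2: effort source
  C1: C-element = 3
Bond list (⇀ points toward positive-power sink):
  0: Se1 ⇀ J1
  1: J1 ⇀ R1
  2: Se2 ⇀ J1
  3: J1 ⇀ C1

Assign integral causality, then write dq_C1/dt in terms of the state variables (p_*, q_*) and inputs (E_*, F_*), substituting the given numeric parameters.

#0 →J1  (Se1 fixes effort; stroke away)
#2 →J1  (Se2 fixes effort; stroke away)
#3 →J1  (prefer integral on C1)
#1 →R1  (J1 needs exactly one f-in)

dq_C1/dt = E_Se1/9 + E_Se2/9 - q_C1/27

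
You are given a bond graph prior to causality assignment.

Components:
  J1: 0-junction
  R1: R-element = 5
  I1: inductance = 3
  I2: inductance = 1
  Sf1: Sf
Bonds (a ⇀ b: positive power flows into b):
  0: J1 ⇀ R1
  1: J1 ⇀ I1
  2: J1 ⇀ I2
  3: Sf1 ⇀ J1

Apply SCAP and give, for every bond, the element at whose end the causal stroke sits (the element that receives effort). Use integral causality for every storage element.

bond 3 |Sf1  (Sf1 (Sf) sets flow on bond)
bond 1 |I1  (I1 outputs flow p/I1)
bond 2 |I2  (I2 integral (f out))
bond 0 |J1  (only one effort-in slot at J1)

b0 →J1
b1 →I1
b2 →I2
b3 →Sf1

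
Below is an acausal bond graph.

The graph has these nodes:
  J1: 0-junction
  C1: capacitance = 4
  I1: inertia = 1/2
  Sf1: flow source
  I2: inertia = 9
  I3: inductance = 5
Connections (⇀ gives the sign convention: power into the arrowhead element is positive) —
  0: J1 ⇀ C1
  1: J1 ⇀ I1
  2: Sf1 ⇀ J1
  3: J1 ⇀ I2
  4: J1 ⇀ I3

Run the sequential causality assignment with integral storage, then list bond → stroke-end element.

b2 stroke→Sf1  (Sf1 fixes flow; stroke at Sf1)
b0 stroke→J1  (C1 outputs effort q/C1)
b1 stroke→I1  (0-jn J1 has e-setter on 0)
b3 stroke→I2  (0-jn J1 has e-setter on 0)
b4 stroke→I3  (0-jn J1 has e-setter on 0)

b0 →J1
b1 →I1
b2 →Sf1
b3 →I2
b4 →I3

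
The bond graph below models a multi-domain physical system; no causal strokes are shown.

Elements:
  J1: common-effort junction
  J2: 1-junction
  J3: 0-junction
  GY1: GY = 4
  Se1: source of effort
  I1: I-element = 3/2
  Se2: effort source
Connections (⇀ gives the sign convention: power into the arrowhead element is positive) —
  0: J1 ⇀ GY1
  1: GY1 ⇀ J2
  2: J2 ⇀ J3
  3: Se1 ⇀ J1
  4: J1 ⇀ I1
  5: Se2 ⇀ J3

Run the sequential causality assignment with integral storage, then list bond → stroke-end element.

b3 stroke at J1  (Se1 (Se) sets effort on bond)
b5 stroke at J3  (Se2 fixes effort; stroke away)
b0 stroke at GY1  (common-e at J1 fixed by 3)
b4 stroke at I1  (0-jn J1 has e-setter on 3)
b2 stroke at J2  (common-e at J3 fixed by 5)
b1 stroke at GY1  (GY GY1: same side as bond 0)

β0 stroke at GY1
β1 stroke at GY1
β2 stroke at J2
β3 stroke at J1
β4 stroke at I1
β5 stroke at J3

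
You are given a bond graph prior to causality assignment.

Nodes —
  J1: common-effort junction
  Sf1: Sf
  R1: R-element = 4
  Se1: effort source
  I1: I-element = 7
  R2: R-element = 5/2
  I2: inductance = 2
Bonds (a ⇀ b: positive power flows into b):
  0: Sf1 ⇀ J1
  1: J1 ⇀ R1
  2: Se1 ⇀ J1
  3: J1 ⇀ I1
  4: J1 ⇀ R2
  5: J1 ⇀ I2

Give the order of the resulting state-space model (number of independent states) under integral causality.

bond 0 stroke at Sf1  (Sf1 (Sf) sets flow on bond)
bond 2 stroke at J1  (source Se1 imposes e)
bond 1 stroke at R1  (0-jn J1 has e-setter on 2)
bond 3 stroke at I1  (J1: bond 2 brought effort, rest push out)
bond 4 stroke at R2  (common-e at J1 fixed by 2)
bond 5 stroke at I2  (J1 effort already set via bond 2)

2  (I1, I2 all integral)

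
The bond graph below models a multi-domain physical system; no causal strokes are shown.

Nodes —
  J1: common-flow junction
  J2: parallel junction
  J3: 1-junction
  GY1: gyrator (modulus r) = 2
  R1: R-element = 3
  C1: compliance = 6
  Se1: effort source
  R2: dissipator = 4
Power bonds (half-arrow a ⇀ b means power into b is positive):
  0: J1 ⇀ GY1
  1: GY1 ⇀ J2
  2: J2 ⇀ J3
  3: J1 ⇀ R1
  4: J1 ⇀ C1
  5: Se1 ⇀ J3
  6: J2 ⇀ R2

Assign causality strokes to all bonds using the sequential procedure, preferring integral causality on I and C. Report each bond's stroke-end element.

#0 stroke at GY1
#1 stroke at GY1
#2 stroke at J2
#3 stroke at J1
#4 stroke at J1
#5 stroke at J3
#6 stroke at R2

β5 →J3  (Se1 fixes effort; stroke away)
β2 →J2  (only one flow-in slot at J3)
β1 →GY1  (common-e at J2 fixed by 2)
β6 →R2  (J2: bond 2 brought effort, rest push out)
β0 →GY1  (through GY1, causality inverts; strokes same side of GY1)
β3 →J1  (common-f at J1 fixed by 0)
β4 →J1  (J1 flow already set via bond 0)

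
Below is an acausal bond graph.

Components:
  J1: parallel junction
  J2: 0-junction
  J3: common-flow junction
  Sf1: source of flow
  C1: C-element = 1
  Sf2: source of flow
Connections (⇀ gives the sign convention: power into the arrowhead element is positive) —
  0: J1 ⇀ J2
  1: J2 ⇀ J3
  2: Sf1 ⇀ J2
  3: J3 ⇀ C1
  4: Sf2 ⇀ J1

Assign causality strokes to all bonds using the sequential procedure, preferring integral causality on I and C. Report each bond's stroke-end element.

#2 stroke at Sf1  (Sf1: flow source, stroke at near end)
#4 stroke at Sf2  (Sf2 (Sf) sets flow on bond)
#0 stroke at J1  (closing 0-jn rule on J1)
#1 stroke at J2  (only one effort-in slot at J2)
#3 stroke at J3  (common-f at J3 fixed by 1)

#0 |J1
#1 |J2
#2 |Sf1
#3 |J3
#4 |Sf2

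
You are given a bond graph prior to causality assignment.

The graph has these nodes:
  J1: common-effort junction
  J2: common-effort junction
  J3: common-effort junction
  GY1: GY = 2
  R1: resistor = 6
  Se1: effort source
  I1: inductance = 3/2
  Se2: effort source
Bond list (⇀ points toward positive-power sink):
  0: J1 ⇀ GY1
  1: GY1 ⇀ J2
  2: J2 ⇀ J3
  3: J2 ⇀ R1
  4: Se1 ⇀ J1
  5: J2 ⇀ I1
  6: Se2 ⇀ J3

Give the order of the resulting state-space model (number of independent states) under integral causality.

1  (I1 all integral)

#4 stroke at J1  (source Se1 imposes e)
#6 stroke at J3  (Se2 fixes effort; stroke away)
#0 stroke at GY1  (common-e at J1 fixed by 4)
#2 stroke at J2  (J3: bond 6 brought effort, rest push out)
#1 stroke at GY1  (GY GY1: same side as bond 0)
#3 stroke at R1  (common-e at J2 fixed by 2)
#5 stroke at I1  (J2 effort already set via bond 2)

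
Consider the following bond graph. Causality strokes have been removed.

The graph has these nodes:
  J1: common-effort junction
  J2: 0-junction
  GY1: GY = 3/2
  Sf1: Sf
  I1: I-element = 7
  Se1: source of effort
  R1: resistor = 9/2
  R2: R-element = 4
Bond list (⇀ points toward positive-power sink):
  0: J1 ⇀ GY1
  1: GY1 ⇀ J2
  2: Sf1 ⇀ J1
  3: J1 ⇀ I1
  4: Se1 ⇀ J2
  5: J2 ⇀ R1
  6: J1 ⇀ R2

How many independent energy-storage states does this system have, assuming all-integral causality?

1  (I1 all integral)

#2 stroke at Sf1  (Sf1: flow source, stroke at near end)
#4 stroke at J2  (Se1: effort source, stroke at far end)
#1 stroke at GY1  (J2: bond 4 brought effort, rest push out)
#5 stroke at R1  (0-jn J2 has e-setter on 4)
#0 stroke at GY1  (GY GY1: same side as bond 1)
#3 stroke at I1  (prefer integral on I1)
#6 stroke at J1  (J1 needs exactly one e-in)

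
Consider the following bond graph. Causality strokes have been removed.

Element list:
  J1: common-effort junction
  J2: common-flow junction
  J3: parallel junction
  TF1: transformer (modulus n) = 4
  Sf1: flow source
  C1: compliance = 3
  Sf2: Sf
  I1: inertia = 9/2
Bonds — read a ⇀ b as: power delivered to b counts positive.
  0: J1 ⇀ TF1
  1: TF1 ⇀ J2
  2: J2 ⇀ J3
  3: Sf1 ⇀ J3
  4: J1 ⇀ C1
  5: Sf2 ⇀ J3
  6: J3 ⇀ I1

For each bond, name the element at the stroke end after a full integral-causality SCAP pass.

b3 →Sf1  (Sf1 fixes flow; stroke at Sf1)
b5 →Sf2  (Sf2 fixes flow; stroke at Sf2)
b4 →J1  (C1 outputs effort q/C1)
b0 →TF1  (J1: bond 4 brought effort, rest push out)
b1 →J2  (TF TF1: opposite of bond 0)
b2 →J3  (only one flow-in slot at J2)
b6 →I1  (0-jn J3 has e-setter on 2)

b0 |TF1
b1 |J2
b2 |J3
b3 |Sf1
b4 |J1
b5 |Sf2
b6 |I1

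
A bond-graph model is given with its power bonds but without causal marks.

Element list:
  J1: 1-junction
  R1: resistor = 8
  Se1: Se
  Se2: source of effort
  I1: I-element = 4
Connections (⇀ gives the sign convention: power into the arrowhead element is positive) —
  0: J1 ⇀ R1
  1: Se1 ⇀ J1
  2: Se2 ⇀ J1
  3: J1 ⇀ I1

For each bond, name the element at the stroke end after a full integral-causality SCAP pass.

#1 →J1  (Se1 fixes effort; stroke away)
#2 →J1  (Se2 (Se) sets effort on bond)
#3 →I1  (I1 integral (f out))
#0 →J1  (J1 flow already set via bond 3)

β0 stroke→J1
β1 stroke→J1
β2 stroke→J1
β3 stroke→I1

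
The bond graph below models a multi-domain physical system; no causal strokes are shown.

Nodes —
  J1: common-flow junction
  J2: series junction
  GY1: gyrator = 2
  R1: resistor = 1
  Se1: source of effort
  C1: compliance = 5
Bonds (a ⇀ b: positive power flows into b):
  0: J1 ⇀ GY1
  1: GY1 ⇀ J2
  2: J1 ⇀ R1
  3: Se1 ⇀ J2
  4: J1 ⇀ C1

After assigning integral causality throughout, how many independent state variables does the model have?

1  (C1 all integral)

bond 3 stroke at J2  (Se1: effort source, stroke at far end)
bond 1 stroke at GY1  (J2 needs exactly one f-in)
bond 0 stroke at GY1  (GY1: gyrator matches bond 1)
bond 2 stroke at J1  (1-jn J1 has f-setter on 0)
bond 4 stroke at J1  (J1: bond 0 brought flow, rest push out)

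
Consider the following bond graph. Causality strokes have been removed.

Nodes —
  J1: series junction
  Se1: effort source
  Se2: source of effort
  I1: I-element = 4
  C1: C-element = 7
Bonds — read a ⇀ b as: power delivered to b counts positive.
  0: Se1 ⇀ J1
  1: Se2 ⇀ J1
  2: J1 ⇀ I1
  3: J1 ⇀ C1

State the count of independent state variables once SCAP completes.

2  (C1, I1 all integral)

β0 stroke at J1  (Se1 (Se) sets effort on bond)
β1 stroke at J1  (Se2 fixes effort; stroke away)
β2 stroke at I1  (I1 integral (f out))
β3 stroke at J1  (common-f at J1 fixed by 2)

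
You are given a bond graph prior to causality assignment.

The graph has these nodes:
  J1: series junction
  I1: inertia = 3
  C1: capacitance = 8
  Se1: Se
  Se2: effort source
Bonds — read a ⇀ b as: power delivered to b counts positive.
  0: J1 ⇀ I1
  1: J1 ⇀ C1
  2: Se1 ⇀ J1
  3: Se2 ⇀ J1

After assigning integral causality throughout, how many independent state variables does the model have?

2  (C1, I1 all integral)

#2 stroke at J1  (Se1 (Se) sets effort on bond)
#3 stroke at J1  (Se2 fixes effort; stroke away)
#0 stroke at I1  (I1: I, integral causality)
#1 stroke at J1  (common-f at J1 fixed by 0)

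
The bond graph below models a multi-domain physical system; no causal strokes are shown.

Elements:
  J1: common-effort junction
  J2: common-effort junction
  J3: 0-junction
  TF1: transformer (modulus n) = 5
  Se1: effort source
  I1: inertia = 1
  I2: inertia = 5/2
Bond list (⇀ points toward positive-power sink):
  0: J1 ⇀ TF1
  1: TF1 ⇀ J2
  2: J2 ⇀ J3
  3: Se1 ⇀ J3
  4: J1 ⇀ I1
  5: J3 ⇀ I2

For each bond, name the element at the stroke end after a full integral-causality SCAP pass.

bond 0 →J1
bond 1 →TF1
bond 2 →J2
bond 3 →J3
bond 4 →I1
bond 5 →I2

#3 →J3  (Se1 (Se) sets effort on bond)
#2 →J2  (0-jn J3 has e-setter on 3)
#5 →I2  (0-jn J3 has e-setter on 3)
#1 →TF1  (0-jn J2 has e-setter on 2)
#0 →J1  (TF1 one-in-one-out from 1)
#4 →I1  (0-jn J1 has e-setter on 0)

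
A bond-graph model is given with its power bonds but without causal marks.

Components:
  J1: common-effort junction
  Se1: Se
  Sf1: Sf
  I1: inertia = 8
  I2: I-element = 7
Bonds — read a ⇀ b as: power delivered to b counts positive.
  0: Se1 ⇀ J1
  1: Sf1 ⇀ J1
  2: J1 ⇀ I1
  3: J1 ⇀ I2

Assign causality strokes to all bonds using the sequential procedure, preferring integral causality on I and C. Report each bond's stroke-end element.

β0 stroke at J1
β1 stroke at Sf1
β2 stroke at I1
β3 stroke at I2

#0 |J1  (Se1: effort source, stroke at far end)
#1 |Sf1  (Sf1 (Sf) sets flow on bond)
#2 |I1  (J1 effort already set via bond 0)
#3 |I2  (J1 effort already set via bond 0)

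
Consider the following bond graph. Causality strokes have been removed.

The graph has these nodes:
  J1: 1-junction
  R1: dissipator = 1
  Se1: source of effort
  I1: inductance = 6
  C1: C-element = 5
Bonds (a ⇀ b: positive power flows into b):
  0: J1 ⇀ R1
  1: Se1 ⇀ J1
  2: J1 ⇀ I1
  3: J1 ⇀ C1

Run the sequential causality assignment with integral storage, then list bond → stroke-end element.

b1 stroke→J1  (Se1 fixes effort; stroke away)
b2 stroke→I1  (prefer integral on I1)
b0 stroke→J1  (1-jn J1 has f-setter on 2)
b3 stroke→J1  (J1 flow already set via bond 2)

b0 stroke→J1
b1 stroke→J1
b2 stroke→I1
b3 stroke→J1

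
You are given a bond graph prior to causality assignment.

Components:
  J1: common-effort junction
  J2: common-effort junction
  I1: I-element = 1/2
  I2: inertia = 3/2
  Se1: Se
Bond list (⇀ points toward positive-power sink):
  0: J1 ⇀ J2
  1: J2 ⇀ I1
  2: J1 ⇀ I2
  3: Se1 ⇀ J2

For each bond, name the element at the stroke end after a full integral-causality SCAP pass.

bond 3 stroke→J2  (source Se1 imposes e)
bond 0 stroke→J1  (J2 effort already set via bond 3)
bond 1 stroke→I1  (common-e at J2 fixed by 3)
bond 2 stroke→I2  (J1 effort already set via bond 0)

bond 0 |J1
bond 1 |I1
bond 2 |I2
bond 3 |J2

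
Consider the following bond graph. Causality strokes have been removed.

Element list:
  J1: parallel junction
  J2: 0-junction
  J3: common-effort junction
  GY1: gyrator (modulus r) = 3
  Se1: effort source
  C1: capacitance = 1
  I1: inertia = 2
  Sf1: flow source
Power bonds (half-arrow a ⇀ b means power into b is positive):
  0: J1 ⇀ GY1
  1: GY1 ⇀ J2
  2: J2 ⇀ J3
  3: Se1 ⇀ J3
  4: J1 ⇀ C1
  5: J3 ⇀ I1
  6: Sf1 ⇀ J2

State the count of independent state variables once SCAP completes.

2  (C1, I1 all integral)

bond 3 |J3  (source Se1 imposes e)
bond 6 |Sf1  (Sf1 (Sf) sets flow on bond)
bond 2 |J2  (0-jn J3 has e-setter on 3)
bond 5 |I1  (J3 effort already set via bond 3)
bond 1 |GY1  (J2: bond 2 brought effort, rest push out)
bond 0 |GY1  (GY GY1: same side as bond 1)
bond 4 |J1  (J1 needs exactly one e-in)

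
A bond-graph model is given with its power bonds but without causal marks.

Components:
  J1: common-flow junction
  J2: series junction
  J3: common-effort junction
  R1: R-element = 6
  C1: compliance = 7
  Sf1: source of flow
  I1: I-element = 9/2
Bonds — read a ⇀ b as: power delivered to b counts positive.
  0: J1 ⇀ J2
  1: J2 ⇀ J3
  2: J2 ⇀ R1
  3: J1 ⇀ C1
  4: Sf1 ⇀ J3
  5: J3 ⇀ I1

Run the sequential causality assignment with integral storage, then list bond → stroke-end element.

#0 stroke at J2
#1 stroke at J3
#2 stroke at J2
#3 stroke at J1
#4 stroke at Sf1
#5 stroke at I1

β4 stroke at Sf1  (Sf1 (Sf) sets flow on bond)
β3 stroke at J1  (C1 outputs effort q/C1)
β0 stroke at J2  (closing 1-jn rule on J1)
β5 stroke at I1  (I1 outputs flow p/I1)
β1 stroke at J3  (J3 needs exactly one e-in)
β2 stroke at J2  (common-f at J2 fixed by 1)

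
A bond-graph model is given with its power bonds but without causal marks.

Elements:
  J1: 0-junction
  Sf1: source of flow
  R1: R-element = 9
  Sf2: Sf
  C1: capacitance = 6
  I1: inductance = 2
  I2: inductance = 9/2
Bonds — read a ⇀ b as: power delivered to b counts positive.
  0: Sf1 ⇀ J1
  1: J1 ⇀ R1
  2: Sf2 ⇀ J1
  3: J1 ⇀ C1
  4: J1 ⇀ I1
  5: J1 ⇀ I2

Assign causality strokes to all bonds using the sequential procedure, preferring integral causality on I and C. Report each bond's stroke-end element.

#0 →Sf1  (Sf1 (Sf) sets flow on bond)
#2 →Sf2  (Sf2: flow source, stroke at near end)
#3 →J1  (C1 outputs effort q/C1)
#1 →R1  (J1: bond 3 brought effort, rest push out)
#4 →I1  (J1: bond 3 brought effort, rest push out)
#5 →I2  (0-jn J1 has e-setter on 3)

bond 0 stroke→Sf1
bond 1 stroke→R1
bond 2 stroke→Sf2
bond 3 stroke→J1
bond 4 stroke→I1
bond 5 stroke→I2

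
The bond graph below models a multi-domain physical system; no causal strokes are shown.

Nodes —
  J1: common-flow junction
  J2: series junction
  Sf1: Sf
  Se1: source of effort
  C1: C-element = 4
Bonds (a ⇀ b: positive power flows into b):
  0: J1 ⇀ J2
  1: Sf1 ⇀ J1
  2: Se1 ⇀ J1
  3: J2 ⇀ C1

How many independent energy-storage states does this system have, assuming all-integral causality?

β1 stroke→Sf1  (source Sf1 imposes f)
β2 stroke→J1  (Se1: effort source, stroke at far end)
β0 stroke→J1  (common-f at J1 fixed by 1)
β3 stroke→J2  (J2: bond 0 brought flow, rest push out)

1  (C1 all integral)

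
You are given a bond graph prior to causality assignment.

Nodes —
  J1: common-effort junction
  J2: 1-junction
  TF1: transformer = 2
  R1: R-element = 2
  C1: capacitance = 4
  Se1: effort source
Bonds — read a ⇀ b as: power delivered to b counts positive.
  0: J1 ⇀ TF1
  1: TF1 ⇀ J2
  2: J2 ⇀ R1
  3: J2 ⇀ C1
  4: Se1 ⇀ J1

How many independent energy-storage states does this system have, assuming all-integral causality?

1  (C1 all integral)

β4 |J1  (Se1: effort source, stroke at far end)
β0 |TF1  (J1 effort already set via bond 4)
β1 |J2  (TF1: transformer flips bond 0)
β3 |J2  (C1 integral (e out))
β2 |R1  (J2: last free bond brings flow in)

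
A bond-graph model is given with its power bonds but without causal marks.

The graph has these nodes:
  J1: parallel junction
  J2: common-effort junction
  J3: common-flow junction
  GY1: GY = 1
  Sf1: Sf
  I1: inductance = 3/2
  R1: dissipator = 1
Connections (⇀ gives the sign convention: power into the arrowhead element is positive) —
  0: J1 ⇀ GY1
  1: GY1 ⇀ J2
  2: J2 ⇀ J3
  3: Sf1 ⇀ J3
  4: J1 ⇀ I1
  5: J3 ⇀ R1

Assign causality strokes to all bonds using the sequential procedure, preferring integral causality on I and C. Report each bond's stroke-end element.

bond 0 →J1
bond 1 →J2
bond 2 →J3
bond 3 →Sf1
bond 4 →I1
bond 5 →J3

β3 stroke at Sf1  (Sf1 (Sf) sets flow on bond)
β2 stroke at J3  (1-jn J3 has f-setter on 3)
β5 stroke at J3  (common-f at J3 fixed by 3)
β1 stroke at J2  (closing 0-jn rule on J2)
β0 stroke at J1  (GY1 both-in/both-out from 1)
β4 stroke at I1  (J1: bond 0 brought effort, rest push out)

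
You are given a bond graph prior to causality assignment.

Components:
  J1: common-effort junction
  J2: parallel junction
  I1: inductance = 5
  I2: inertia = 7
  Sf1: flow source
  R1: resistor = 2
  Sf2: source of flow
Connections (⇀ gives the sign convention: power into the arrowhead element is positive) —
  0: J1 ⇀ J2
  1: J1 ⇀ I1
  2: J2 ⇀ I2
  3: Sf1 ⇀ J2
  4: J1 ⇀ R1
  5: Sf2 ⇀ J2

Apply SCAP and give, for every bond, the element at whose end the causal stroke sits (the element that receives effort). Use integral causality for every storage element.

β0 stroke→J2
β1 stroke→I1
β2 stroke→I2
β3 stroke→Sf1
β4 stroke→J1
β5 stroke→Sf2

b3 |Sf1  (source Sf1 imposes f)
b5 |Sf2  (Sf2 (Sf) sets flow on bond)
b1 |I1  (I1 outputs flow p/I1)
b2 |I2  (I2: I, integral causality)
b0 |J2  (closing 0-jn rule on J2)
b4 |J1  (J1 needs exactly one e-in)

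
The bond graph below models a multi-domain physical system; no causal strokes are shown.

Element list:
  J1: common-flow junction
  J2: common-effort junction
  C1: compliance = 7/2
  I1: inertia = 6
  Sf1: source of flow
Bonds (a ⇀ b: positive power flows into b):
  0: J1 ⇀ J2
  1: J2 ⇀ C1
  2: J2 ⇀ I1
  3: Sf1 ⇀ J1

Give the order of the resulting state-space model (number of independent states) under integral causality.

2  (C1, I1 all integral)

b3 →Sf1  (Sf1: flow source, stroke at near end)
b0 →J1  (common-f at J1 fixed by 3)
b1 →J2  (prefer integral on C1)
b2 →I1  (0-jn J2 has e-setter on 1)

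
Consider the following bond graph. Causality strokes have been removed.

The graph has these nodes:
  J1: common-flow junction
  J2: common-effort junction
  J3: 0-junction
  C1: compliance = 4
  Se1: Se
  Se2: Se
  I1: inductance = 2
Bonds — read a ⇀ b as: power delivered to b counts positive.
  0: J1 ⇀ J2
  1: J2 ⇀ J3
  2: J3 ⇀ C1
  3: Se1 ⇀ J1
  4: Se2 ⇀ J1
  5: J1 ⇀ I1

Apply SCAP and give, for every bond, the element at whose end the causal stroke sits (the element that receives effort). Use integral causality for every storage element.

#0 stroke→J1
#1 stroke→J2
#2 stroke→J3
#3 stroke→J1
#4 stroke→J1
#5 stroke→I1

bond 3 |J1  (source Se1 imposes e)
bond 4 |J1  (Se2 (Se) sets effort on bond)
bond 2 |J3  (C1 outputs effort q/C1)
bond 1 |J2  (common-e at J3 fixed by 2)
bond 0 |J1  (common-e at J2 fixed by 1)
bond 5 |I1  (closing 1-jn rule on J1)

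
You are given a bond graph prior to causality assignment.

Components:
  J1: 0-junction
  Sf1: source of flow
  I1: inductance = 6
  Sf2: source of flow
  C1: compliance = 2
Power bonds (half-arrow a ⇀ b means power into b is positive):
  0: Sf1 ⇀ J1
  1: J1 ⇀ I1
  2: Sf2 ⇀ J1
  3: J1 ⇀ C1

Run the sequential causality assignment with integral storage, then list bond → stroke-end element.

b0 stroke at Sf1
b1 stroke at I1
b2 stroke at Sf2
b3 stroke at J1

β0 →Sf1  (Sf1: flow source, stroke at near end)
β2 →Sf2  (Sf2: flow source, stroke at near end)
β1 →I1  (I1 integral (f out))
β3 →J1  (J1: last free bond brings effort in)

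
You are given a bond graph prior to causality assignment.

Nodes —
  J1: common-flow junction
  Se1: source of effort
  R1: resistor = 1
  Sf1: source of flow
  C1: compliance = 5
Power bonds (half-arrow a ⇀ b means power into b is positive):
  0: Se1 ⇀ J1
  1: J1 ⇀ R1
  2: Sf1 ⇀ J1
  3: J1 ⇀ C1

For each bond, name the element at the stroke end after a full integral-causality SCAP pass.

bond 0 stroke at J1  (Se1 (Se) sets effort on bond)
bond 2 stroke at Sf1  (Sf1: flow source, stroke at near end)
bond 1 stroke at J1  (J1: bond 2 brought flow, rest push out)
bond 3 stroke at J1  (J1: bond 2 brought flow, rest push out)

#0 |J1
#1 |J1
#2 |Sf1
#3 |J1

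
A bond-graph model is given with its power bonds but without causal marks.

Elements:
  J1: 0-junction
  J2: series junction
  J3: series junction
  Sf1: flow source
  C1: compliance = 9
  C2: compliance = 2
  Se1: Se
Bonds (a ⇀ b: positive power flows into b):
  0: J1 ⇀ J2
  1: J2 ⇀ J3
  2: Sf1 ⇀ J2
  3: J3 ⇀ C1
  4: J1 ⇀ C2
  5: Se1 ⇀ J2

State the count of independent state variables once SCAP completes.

β2 →Sf1  (Sf1 fixes flow; stroke at Sf1)
β5 →J2  (Se1 fixes effort; stroke away)
β0 →J2  (common-f at J2 fixed by 2)
β1 →J2  (J2 flow already set via bond 2)
β3 →J3  (1-jn J3 has f-setter on 1)
β4 →J1  (J1: last free bond brings effort in)

2  (C1, C2 all integral)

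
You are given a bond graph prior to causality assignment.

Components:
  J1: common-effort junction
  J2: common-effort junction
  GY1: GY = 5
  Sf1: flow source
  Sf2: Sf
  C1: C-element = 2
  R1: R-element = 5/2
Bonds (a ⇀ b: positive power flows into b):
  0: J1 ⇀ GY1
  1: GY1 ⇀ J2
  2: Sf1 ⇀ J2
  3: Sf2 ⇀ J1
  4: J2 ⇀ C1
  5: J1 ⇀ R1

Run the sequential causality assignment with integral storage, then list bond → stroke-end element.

#2 →Sf1  (Sf1 (Sf) sets flow on bond)
#3 →Sf2  (Sf2 fixes flow; stroke at Sf2)
#4 →J2  (prefer integral on C1)
#1 →GY1  (common-e at J2 fixed by 4)
#0 →GY1  (GY1: gyrator matches bond 1)
#5 →J1  (J1: last free bond brings effort in)

b0 stroke at GY1
b1 stroke at GY1
b2 stroke at Sf1
b3 stroke at Sf2
b4 stroke at J2
b5 stroke at J1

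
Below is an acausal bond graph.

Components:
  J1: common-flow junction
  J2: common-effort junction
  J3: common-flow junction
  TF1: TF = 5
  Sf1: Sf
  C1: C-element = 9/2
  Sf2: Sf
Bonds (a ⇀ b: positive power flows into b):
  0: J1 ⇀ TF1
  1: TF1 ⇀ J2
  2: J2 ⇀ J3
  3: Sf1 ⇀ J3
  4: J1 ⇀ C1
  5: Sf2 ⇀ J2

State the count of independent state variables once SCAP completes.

1  (C1 all integral)

#3 →Sf1  (Sf1 (Sf) sets flow on bond)
#5 →Sf2  (source Sf2 imposes f)
#2 →J3  (1-jn J3 has f-setter on 3)
#1 →J2  (closing 0-jn rule on J2)
#0 →TF1  (through TF1, causality passes straight; one stroke at TF1)
#4 →J1  (1-jn J1 has f-setter on 0)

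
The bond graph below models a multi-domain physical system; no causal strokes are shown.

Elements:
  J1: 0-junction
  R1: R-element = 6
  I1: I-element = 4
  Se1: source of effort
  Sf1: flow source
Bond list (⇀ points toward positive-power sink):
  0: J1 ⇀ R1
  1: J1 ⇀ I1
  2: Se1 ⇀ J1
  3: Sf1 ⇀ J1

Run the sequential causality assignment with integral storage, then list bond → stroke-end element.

β2 |J1  (Se1 (Se) sets effort on bond)
β3 |Sf1  (Sf1 (Sf) sets flow on bond)
β0 |R1  (common-e at J1 fixed by 2)
β1 |I1  (common-e at J1 fixed by 2)

#0 |R1
#1 |I1
#2 |J1
#3 |Sf1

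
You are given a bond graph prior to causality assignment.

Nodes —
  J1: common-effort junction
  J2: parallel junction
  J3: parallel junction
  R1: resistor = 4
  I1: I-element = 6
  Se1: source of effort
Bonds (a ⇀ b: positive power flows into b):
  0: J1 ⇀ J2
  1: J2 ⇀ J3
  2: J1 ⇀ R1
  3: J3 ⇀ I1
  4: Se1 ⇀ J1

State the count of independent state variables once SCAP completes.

1  (I1 all integral)

β4 stroke→J1  (source Se1 imposes e)
β0 stroke→J2  (J1 effort already set via bond 4)
β2 stroke→R1  (common-e at J1 fixed by 4)
β1 stroke→J3  (0-jn J2 has e-setter on 0)
β3 stroke→I1  (common-e at J3 fixed by 1)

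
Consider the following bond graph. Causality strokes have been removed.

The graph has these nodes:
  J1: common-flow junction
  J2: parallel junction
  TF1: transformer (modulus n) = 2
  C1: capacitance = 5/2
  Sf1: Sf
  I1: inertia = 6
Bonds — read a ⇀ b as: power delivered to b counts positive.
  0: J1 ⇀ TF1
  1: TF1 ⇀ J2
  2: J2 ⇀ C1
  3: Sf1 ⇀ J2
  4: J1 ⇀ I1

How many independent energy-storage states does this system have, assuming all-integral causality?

2  (C1, I1 all integral)

β3 →Sf1  (Sf1 fixes flow; stroke at Sf1)
β2 →J2  (C1 outputs effort q/C1)
β1 →TF1  (common-e at J2 fixed by 2)
β0 →J1  (TF1: transformer flips bond 1)
β4 →I1  (J1 needs exactly one f-in)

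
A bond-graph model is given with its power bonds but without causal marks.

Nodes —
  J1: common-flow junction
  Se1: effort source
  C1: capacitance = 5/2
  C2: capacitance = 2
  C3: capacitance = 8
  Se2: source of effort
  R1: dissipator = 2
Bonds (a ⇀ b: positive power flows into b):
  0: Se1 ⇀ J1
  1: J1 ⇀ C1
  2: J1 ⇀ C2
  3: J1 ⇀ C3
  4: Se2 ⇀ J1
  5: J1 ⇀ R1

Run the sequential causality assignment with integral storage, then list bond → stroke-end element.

bond 0 |J1  (Se1 (Se) sets effort on bond)
bond 4 |J1  (Se2 fixes effort; stroke away)
bond 1 |J1  (C1: C, integral causality)
bond 2 |J1  (C2 outputs effort q/C2)
bond 3 |J1  (prefer integral on C3)
bond 5 |R1  (closing 1-jn rule on J1)

bond 0 stroke at J1
bond 1 stroke at J1
bond 2 stroke at J1
bond 3 stroke at J1
bond 4 stroke at J1
bond 5 stroke at R1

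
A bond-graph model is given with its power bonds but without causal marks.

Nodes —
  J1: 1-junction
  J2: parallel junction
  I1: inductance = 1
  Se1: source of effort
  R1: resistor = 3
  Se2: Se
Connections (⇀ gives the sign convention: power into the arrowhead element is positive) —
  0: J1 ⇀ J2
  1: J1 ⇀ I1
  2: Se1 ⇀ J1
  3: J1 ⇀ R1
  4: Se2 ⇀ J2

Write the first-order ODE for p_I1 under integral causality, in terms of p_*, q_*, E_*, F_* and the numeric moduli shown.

dp_I1/dt = E_Se1 - E_Se2 - 3*p_I1

β2 →J1  (Se1: effort source, stroke at far end)
β4 →J2  (Se2 (Se) sets effort on bond)
β0 →J1  (0-jn J2 has e-setter on 4)
β1 →I1  (I1: I, integral causality)
β3 →J1  (common-f at J1 fixed by 1)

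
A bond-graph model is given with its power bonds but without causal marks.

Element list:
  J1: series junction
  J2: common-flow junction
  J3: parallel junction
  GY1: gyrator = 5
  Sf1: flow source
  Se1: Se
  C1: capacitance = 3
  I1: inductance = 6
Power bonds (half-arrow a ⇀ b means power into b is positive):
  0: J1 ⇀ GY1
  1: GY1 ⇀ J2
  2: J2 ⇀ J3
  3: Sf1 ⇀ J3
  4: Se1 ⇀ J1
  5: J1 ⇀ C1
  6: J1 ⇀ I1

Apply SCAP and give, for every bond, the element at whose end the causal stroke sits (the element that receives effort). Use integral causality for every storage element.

#3 stroke→Sf1  (source Sf1 imposes f)
#4 stroke→J1  (Se1 (Se) sets effort on bond)
#2 stroke→J3  (only one effort-in slot at J3)
#1 stroke→J2  (J2 flow already set via bond 2)
#0 stroke→J1  (GY1: gyrator matches bond 1)
#5 stroke→J1  (C1: C, integral causality)
#6 stroke→I1  (J1: last free bond brings flow in)

bond 0 |J1
bond 1 |J2
bond 2 |J3
bond 3 |Sf1
bond 4 |J1
bond 5 |J1
bond 6 |I1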